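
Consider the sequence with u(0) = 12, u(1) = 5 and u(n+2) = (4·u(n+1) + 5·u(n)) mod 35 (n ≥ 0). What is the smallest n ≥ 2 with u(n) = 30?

3

Computing terms: u(0) = 12; u(1) = 5; u(2) = 10; u(3) = 30; u(4) = 30; u(5) = 25; u(6) = 5; u(7) = 5; u(8) = 10.
Since (u(7), u(8)) = (u(1), u(2)) = (5, 10) (two consecutive terms determine the rest), the sequence is eventually periodic: after a pre-period of length 1 it cycles with period 6.
The value 30 first appears (with n ≥ 2) at u(3).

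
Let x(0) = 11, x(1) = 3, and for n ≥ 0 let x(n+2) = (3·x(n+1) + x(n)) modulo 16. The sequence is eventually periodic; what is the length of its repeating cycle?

24

Computing terms: x(0) = 11, x(1) = 3, x(2) = 4, x(3) = 15, x(4) = 1, x(5) = 2, x(6) = 7, x(7) = 7, x(8) = 12, x(9) = 11, x(10) = 13, x(11) = 2, x(12) = 3, x(13) = 11, x(14) = 4, x(15) = 7, x(16) = 9, x(17) = 2, x(18) = 15, x(19) = 15, x(20) = 12, x(21) = 3, x(22) = 5, x(23) = 2, x(24) = 11, x(25) = 3.
The sequence repeats with period 24.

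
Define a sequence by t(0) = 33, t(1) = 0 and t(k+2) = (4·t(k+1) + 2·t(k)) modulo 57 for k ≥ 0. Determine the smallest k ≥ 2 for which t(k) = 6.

7

t(0) = 33, t(1) = 0, t(2) = 9, t(3) = 36, t(4) = 48, t(5) = 36, t(6) = 12, t(7) = 6, t(8) = 48, t(9) = 33, t(10) = 0.
Since (t(9), t(10)) = (t(0), t(1)) = (33, 0) (two consecutive terms determine the rest), the sequence is periodic with period 9.
The value 6 first appears (with k ≥ 2) at t(7).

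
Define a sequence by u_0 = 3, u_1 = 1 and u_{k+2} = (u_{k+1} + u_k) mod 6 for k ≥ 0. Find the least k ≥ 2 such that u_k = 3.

u_0 = 3,  u_1 = 1,  u_2 = 4,  u_3 = 5,  u_4 = 3,  u_5 = 2,  u_6 = 5,  u_7 = 1,  u_8 = 0,  u_9 = 1,  u_{10} = 1,  u_{11} = 2,  u_{12} = 3,  u_{13} = 5,  u_{14} = 2,  u_{15} = 1,  u_{16} = 3,  u_{17} = 4,  u_{18} = 1,  u_{19} = 5,  u_{20} = 0,  u_{21} = 5,  u_{22} = 5,  u_{23} = 4,  u_{24} = 3,  u_{25} = 1.
Since (u_{24}, u_{25}) = (u_0, u_1) = (3, 1) (two consecutive terms determine the rest), the sequence is periodic with period 24.
The value 3 first appears (with k ≥ 2) at u_4.

4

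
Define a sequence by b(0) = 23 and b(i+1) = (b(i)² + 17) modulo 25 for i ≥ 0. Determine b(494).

18

We have b(0) = 23,  b(1) = 21,  b(2) = 8,  b(3) = 6,  b(4) = 3,  b(5) = 1,  b(6) = 18,  b(7) = 16,  b(8) = 23.
The sequence repeats with period 8.
So b(494) = b(0 + ((494-0) mod 8)) = b(6) = 18.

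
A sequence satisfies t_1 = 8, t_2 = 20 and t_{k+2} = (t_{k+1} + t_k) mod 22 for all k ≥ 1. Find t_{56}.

We have t_1 = 8, t_2 = 20, t_3 = 6, t_4 = 4, t_5 = 10, t_6 = 14, t_7 = 2, t_8 = 16, t_9 = 18, t_{10} = 12, t_{11} = 8, t_{12} = 20.
Since (t_{11}, t_{12}) = (t_1, t_2) = (8, 20) (two consecutive terms determine the rest), the sequence is periodic with period 10.
So t_{56} = t_{1 + ((56-1) mod 10)} = t_6 = 14.

14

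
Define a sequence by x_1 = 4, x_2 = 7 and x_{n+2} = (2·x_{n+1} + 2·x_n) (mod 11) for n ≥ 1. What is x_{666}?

7

Listing terms: x_1 = 4, x_2 = 7, x_3 = 0, x_4 = 3, x_5 = 6, x_6 = 7, x_7 = 4, x_8 = 0, x_9 = 8, x_{10} = 5, x_{11} = 4, x_{12} = 7.
Since (x_{11}, x_{12}) = (x_1, x_2) = (4, 7) (two consecutive terms determine the rest), the sequence is periodic with period 10.
(666 - 1) mod 10 = 5, so x_{666} = x_6 = 7.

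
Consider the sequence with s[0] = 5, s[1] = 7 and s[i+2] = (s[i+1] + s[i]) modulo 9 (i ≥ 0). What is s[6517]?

2

Listing terms: s[0] = 5; s[1] = 7; s[2] = 3; s[3] = 1; s[4] = 4; s[5] = 5; s[6] = 0; s[7] = 5; s[8] = 5; s[9] = 1; s[10] = 6; s[11] = 7; s[12] = 4; s[13] = 2; s[14] = 6; s[15] = 8; s[16] = 5; s[17] = 4; s[18] = 0; s[19] = 4; s[20] = 4; s[21] = 8; s[22] = 3; s[23] = 2; s[24] = 5; s[25] = 7.
The sequence repeats with period 24.
So s[6517] = s[0 + ((6517-0) mod 24)] = s[13] = 2.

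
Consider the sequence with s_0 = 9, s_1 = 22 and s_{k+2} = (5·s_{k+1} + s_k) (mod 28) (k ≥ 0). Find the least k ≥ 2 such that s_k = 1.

s_0 = 9; s_1 = 22; s_2 = 7; s_3 = 1; s_4 = 12; s_5 = 5; s_6 = 9; s_7 = 22.
Since (s_6, s_7) = (s_0, s_1) = (9, 22) (two consecutive terms determine the rest), the sequence is periodic with period 6.
The value 1 first appears (with k ≥ 2) at s_3.

3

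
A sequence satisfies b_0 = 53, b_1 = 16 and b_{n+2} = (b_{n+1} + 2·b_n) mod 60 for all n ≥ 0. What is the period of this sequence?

We have b_0 = 53,  b_1 = 16,  b_2 = 2,  b_3 = 34,  b_4 = 38,  b_5 = 46,  b_6 = 2,  b_7 = 34.
Since (b_6, b_7) = (b_2, b_3) = (2, 34) (two consecutive terms determine the rest), the sequence is eventually periodic: after a pre-period of length 2 it cycles with period 4.

4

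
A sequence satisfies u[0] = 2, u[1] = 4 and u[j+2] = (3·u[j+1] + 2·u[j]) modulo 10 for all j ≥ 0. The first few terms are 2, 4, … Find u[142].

We have u[0] = 2, u[1] = 4, u[2] = 6, u[3] = 6, u[4] = 0, u[5] = 2, u[6] = 6, u[7] = 2, u[8] = 8, u[9] = 8, u[10] = 0, u[11] = 6, u[12] = 8, u[13] = 6, u[14] = 4, u[15] = 4, u[16] = 0, u[17] = 8, u[18] = 4, u[19] = 8, u[20] = 2, u[21] = 2, u[22] = 0, u[23] = 4, u[24] = 2, u[25] = 4.
Since (u[24], u[25]) = (u[0], u[1]) = (2, 4) (two consecutive terms determine the rest), the sequence is periodic with period 24.
(142 - 0) mod 24 = 22, so u[142] = u[22] = 0.

0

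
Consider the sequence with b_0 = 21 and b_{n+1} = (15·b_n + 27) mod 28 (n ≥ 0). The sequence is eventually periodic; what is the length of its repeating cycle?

We have b_0 = 21,  b_1 = 6,  b_2 = 5,  b_3 = 18,  b_4 = 17,  b_5 = 2,  b_6 = 1,  b_7 = 14,  b_8 = 13,  b_9 = 26,  b_{10} = 25,  b_{11} = 10,  b_{12} = 9,  b_{13} = 22,  b_{14} = 21.
Since b_{14} = b_0 = 21, the sequence is periodic with period 14.

14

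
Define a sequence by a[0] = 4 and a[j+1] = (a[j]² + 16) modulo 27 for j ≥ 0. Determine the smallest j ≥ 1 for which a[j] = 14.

Computing terms: a[0] = 4, a[1] = 5, a[2] = 14, a[3] = 23, a[4] = 5.
Since a[4] = a[1] = 5, the sequence is eventually periodic: after a pre-period of length 1 it cycles with period 3.
The value 14 first appears (with j ≥ 1) at a[2].

2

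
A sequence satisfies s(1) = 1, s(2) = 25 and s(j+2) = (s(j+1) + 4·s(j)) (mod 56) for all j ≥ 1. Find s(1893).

21

We have s(1) = 1; s(2) = 25; s(3) = 29; s(4) = 17; s(5) = 21; s(6) = 33; s(7) = 5; s(8) = 25; s(9) = 45; s(10) = 33; s(11) = 45; s(12) = 9; s(13) = 21; s(14) = 1; s(15) = 29; s(16) = 33; s(17) = 37; s(18) = 1; s(19) = 37; s(20) = 41; s(21) = 21; s(22) = 17; s(23) = 45; s(24) = 1; s(25) = 13; s(26) = 17; s(27) = 13; s(28) = 25; s(29) = 21; s(30) = 9; s(31) = 37; s(32) = 17; s(33) = 53; s(34) = 9; s(35) = 53; s(36) = 33; s(37) = 21; s(38) = 41; s(39) = 13; s(40) = 9; s(41) = 5; s(42) = 41; s(43) = 5; s(44) = 1; s(45) = 21; s(46) = 25; s(47) = 53; s(48) = 41; s(49) = 29; s(50) = 25; s(51) = 29.
Since (s(50), s(51)) = (s(2), s(3)) = (25, 29) (two consecutive terms determine the rest), the sequence is eventually periodic: after a pre-period of length 1 it cycles with period 48.
For j ≥ 2, s(j) depends only on (j - 2) mod 48. (1893 - 2) mod 48 = 19, so s(1893) = s(21) = 21.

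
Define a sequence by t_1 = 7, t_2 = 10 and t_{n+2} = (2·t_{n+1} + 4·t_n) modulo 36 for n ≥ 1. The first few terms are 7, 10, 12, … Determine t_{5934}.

Computing terms: t_1 = 7; t_2 = 10; t_3 = 12; t_4 = 28; t_5 = 32; t_6 = 32; t_7 = 12; t_8 = 8; t_9 = 28; t_{10} = 16; t_{11} = 0; t_{12} = 28; t_{13} = 20; t_{14} = 8; t_{15} = 24; t_{16} = 8; t_{17} = 4; t_{18} = 4; t_{19} = 24; t_{20} = 28; t_{21} = 8; t_{22} = 20; t_{23} = 0; t_{24} = 8; t_{25} = 16; t_{26} = 28; t_{27} = 12; t_{28} = 28.
Since (t_{27}, t_{28}) = (t_3, t_4) = (12, 28) (two consecutive terms determine the rest), the sequence is eventually periodic: after a pre-period of length 2 it cycles with period 24.
For n ≥ 3, t_n depends only on (n - 3) mod 24. (5934 - 3) mod 24 = 3, so t_{5934} = t_6 = 32.

32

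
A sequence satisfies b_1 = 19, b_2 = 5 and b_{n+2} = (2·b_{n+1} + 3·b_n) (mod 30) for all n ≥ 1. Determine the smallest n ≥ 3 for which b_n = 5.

Listing terms: b_1 = 19, b_2 = 5, b_3 = 7, b_4 = 29, b_5 = 19, b_6 = 5.
Since (b_5, b_6) = (b_1, b_2) = (19, 5) (two consecutive terms determine the rest), the sequence is periodic with period 4.
The value 5 next appears (with n ≥ 3) at b_6.

6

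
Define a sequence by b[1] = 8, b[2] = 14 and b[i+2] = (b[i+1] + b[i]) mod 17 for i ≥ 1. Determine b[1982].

14

b[1] = 8; b[2] = 14; b[3] = 5; b[4] = 2; b[5] = 7; b[6] = 9; b[7] = 16; b[8] = 8; b[9] = 7; b[10] = 15; b[11] = 5; b[12] = 3; b[13] = 8; b[14] = 11; b[15] = 2; b[16] = 13; b[17] = 15; b[18] = 11; b[19] = 9; b[20] = 3; b[21] = 12; b[22] = 15; b[23] = 10; b[24] = 8; b[25] = 1; b[26] = 9; b[27] = 10; b[28] = 2; b[29] = 12; b[30] = 14; b[31] = 9; b[32] = 6; b[33] = 15; b[34] = 4; b[35] = 2; b[36] = 6; b[37] = 8; b[38] = 14.
Since (b[37], b[38]) = (b[1], b[2]) = (8, 14) (two consecutive terms determine the rest), the sequence is periodic with period 36.
(1982 - 1) mod 36 = 1, so b[1982] = b[2] = 14.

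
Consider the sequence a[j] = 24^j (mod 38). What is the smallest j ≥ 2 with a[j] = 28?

5

Computing terms: a[1] = 24; a[2] = 6; a[3] = 30; a[4] = 36; a[5] = 28; a[6] = 26; a[7] = 16; a[8] = 4; a[9] = 20; a[10] = 24.
Since a[10] = a[1] = 24, the sequence is periodic with period 9.
The value 28 first appears (with j ≥ 2) at a[5].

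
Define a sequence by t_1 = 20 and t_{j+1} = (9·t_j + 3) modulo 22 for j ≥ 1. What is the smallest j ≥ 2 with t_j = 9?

Listing terms: t_1 = 20; t_2 = 7; t_3 = 0; t_4 = 3; t_5 = 8; t_6 = 9; t_7 = 18; t_8 = 11; t_9 = 14; t_{10} = 19; t_{11} = 20.
The sequence repeats with period 10.
The value 9 first appears (with j ≥ 2) at t_6.

6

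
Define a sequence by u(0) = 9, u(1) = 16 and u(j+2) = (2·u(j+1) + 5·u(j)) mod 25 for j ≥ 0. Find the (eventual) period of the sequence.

20

We have u(0) = 9,  u(1) = 16,  u(2) = 2,  u(3) = 9,  u(4) = 3,  u(5) = 1,  u(6) = 17,  u(7) = 14,  u(8) = 13,  u(9) = 21,  u(10) = 7,  u(11) = 19,  u(12) = 23,  u(13) = 16,  u(14) = 22,  u(15) = 24,  u(16) = 8,  u(17) = 11,  u(18) = 12,  u(19) = 4,  u(20) = 18,  u(21) = 6,  u(22) = 2,  u(23) = 9.
Since (u(22), u(23)) = (u(2), u(3)) = (2, 9) (two consecutive terms determine the rest), the sequence is eventually periodic: after a pre-period of length 2 it cycles with period 20.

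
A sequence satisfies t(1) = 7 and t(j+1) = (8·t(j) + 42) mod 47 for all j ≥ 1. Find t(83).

Listing terms: t(1) = 7, t(2) = 4, t(3) = 27, t(4) = 23, t(5) = 38, t(6) = 17, t(7) = 37, t(8) = 9, t(9) = 20, t(10) = 14, t(11) = 13, t(12) = 5, t(13) = 35, t(14) = 40, t(15) = 33, t(16) = 24, t(17) = 46, t(18) = 34, t(19) = 32, t(20) = 16, t(21) = 29, t(22) = 39, t(23) = 25, t(24) = 7.
Since t(24) = t(1) = 7, the sequence is periodic with period 23.
(83 - 1) mod 23 = 13, so t(83) = t(14) = 40.

40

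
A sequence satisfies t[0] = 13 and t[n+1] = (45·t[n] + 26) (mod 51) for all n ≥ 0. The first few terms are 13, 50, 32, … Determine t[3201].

50

t[0] = 13, t[1] = 50, t[2] = 32, t[3] = 38, t[4] = 2, t[5] = 14, t[6] = 44, t[7] = 17, t[8] = 26, t[9] = 23, t[10] = 41, t[11] = 35, t[12] = 20, t[13] = 8, t[14] = 29, t[15] = 5, t[16] = 47, t[17] = 50.
Since t[17] = t[1] = 50, the sequence is eventually periodic: after a pre-period of length 1 it cycles with period 16.
For n ≥ 1, t[n] depends only on (n - 1) mod 16. (3201 - 1) mod 16 = 0, so t[3201] = t[1] = 50.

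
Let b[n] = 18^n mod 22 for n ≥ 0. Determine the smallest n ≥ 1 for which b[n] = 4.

6

Computing terms: b[0] = 1,  b[1] = 18,  b[2] = 16,  b[3] = 2,  b[4] = 14,  b[5] = 10,  b[6] = 4,  b[7] = 6,  b[8] = 20,  b[9] = 8,  b[10] = 12,  b[11] = 18.
Since b[11] = b[1] = 18, the sequence is eventually periodic: after a pre-period of length 1 it cycles with period 10.
The value 4 first appears (with n ≥ 1) at b[6].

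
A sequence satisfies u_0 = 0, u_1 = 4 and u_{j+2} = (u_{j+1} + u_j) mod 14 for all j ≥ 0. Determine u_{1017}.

u_0 = 0, u_1 = 4, u_2 = 4, u_3 = 8, u_4 = 12, u_5 = 6, u_6 = 4, u_7 = 10, u_8 = 0, u_9 = 10, u_{10} = 10, u_{11} = 6, u_{12} = 2, u_{13} = 8, u_{14} = 10, u_{15} = 4, u_{16} = 0, u_{17} = 4.
Since (u_{16}, u_{17}) = (u_0, u_1) = (0, 4) (two consecutive terms determine the rest), the sequence is periodic with period 16.
So u_{1017} = u_{0 + ((1017-0) mod 16)} = u_9 = 10.

10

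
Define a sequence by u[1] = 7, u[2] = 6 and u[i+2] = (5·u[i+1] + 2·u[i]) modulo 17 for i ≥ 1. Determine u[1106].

Computing terms: u[1] = 7,  u[2] = 6,  u[3] = 10,  u[4] = 11,  u[5] = 7,  u[6] = 6.
The sequence repeats with period 4.
So u[1106] = u[1 + ((1106-1) mod 4)] = u[2] = 6.

6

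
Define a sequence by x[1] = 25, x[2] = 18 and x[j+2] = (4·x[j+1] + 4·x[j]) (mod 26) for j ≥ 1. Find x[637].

10

Listing terms: x[1] = 25; x[2] = 18; x[3] = 16; x[4] = 6; x[5] = 10; x[6] = 12; x[7] = 10; x[8] = 10; x[9] = 2; x[10] = 22; x[11] = 18; x[12] = 4; x[13] = 10; x[14] = 4; x[15] = 4; x[16] = 6; x[17] = 14; x[18] = 2; x[19] = 12; x[20] = 4; x[21] = 12; x[22] = 12; x[23] = 18; x[24] = 16.
Since (x[23], x[24]) = (x[2], x[3]) = (18, 16) (two consecutive terms determine the rest), the sequence is eventually periodic: after a pre-period of length 1 it cycles with period 21.
For j ≥ 2, x[j] depends only on (j - 2) mod 21. (637 - 2) mod 21 = 5, so x[637] = x[7] = 10.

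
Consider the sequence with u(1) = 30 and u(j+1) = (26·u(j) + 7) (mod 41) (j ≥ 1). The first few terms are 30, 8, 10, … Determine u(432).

We have u(1) = 30, u(2) = 8, u(3) = 10, u(4) = 21, u(5) = 20, u(6) = 35, u(7) = 15, u(8) = 28, u(9) = 38, u(10) = 11, u(11) = 6, u(12) = 40, u(13) = 22, u(14) = 5, u(15) = 14, u(16) = 2, u(17) = 18, u(18) = 24, u(19) = 16, u(20) = 13, u(21) = 17, u(22) = 39, u(23) = 37, u(24) = 26, u(25) = 27, u(26) = 12, u(27) = 32, u(28) = 19, u(29) = 9, u(30) = 36, u(31) = 0, u(32) = 7, u(33) = 25, u(34) = 1, u(35) = 33, u(36) = 4, u(37) = 29, u(38) = 23, u(39) = 31, u(40) = 34, u(41) = 30.
Since u(41) = u(1) = 30, the sequence is periodic with period 40.
So u(432) = u(1 + ((432-1) mod 40)) = u(32) = 7.

7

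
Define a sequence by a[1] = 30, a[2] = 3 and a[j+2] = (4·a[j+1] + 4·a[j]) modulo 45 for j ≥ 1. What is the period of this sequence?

a[1] = 30; a[2] = 3; a[3] = 42; a[4] = 0; a[5] = 33; a[6] = 42; a[7] = 30; a[8] = 18; a[9] = 12; a[10] = 30; a[11] = 33; a[12] = 27; a[13] = 15; a[14] = 33; a[15] = 12; a[16] = 0; a[17] = 3; a[18] = 12; a[19] = 15; a[20] = 18; a[21] = 42; a[22] = 15; a[23] = 3; a[24] = 27; a[25] = 30; a[26] = 3.
The sequence repeats with period 24.

24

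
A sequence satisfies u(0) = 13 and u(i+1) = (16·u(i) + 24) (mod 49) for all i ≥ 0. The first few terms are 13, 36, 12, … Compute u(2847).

41

Listing terms: u(0) = 13; u(1) = 36; u(2) = 12; u(3) = 20; u(4) = 1; u(5) = 40; u(6) = 27; u(7) = 15; u(8) = 19; u(9) = 34; u(10) = 29; u(11) = 47; u(12) = 41; u(13) = 43; u(14) = 26; u(15) = 48; u(16) = 8; u(17) = 5; u(18) = 6; u(19) = 22; u(20) = 33; u(21) = 13.
Since u(21) = u(0) = 13, the sequence is periodic with period 21.
So u(2847) = u(0 + ((2847-0) mod 21)) = u(12) = 41.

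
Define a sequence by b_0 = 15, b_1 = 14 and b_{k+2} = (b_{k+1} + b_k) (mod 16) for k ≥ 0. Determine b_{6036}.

We have b_0 = 15; b_1 = 14; b_2 = 13; b_3 = 11; b_4 = 8; b_5 = 3; b_6 = 11; b_7 = 14; b_8 = 9; b_9 = 7; b_{10} = 0; b_{11} = 7; b_{12} = 7; b_{13} = 14; b_{14} = 5; b_{15} = 3; b_{16} = 8; b_{17} = 11; b_{18} = 3; b_{19} = 14; b_{20} = 1; b_{21} = 15; b_{22} = 0; b_{23} = 15; b_{24} = 15; b_{25} = 14.
Since (b_{24}, b_{25}) = (b_0, b_1) = (15, 14) (two consecutive terms determine the rest), the sequence is periodic with period 24.
(6036 - 0) mod 24 = 12, so b_{6036} = b_{12} = 7.

7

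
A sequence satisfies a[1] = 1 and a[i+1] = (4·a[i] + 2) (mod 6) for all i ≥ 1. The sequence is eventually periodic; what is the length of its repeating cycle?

3

Computing terms: a[1] = 1,  a[2] = 0,  a[3] = 2,  a[4] = 4,  a[5] = 0.
Since a[5] = a[2] = 0, the sequence is eventually periodic: after a pre-period of length 1 it cycles with period 3.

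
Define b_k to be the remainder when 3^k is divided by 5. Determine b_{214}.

We have b_0 = 1; b_1 = 3; b_2 = 4; b_3 = 2; b_4 = 1.
Since b_4 = b_0 = 1, the sequence is periodic with period 4.
So b_{214} = b_{0 + ((214-0) mod 4)} = b_2 = 4.

4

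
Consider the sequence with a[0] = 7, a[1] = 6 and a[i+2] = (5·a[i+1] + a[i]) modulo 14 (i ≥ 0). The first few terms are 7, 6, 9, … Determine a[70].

12

We have a[0] = 7, a[1] = 6, a[2] = 9, a[3] = 9, a[4] = 12, a[5] = 13, a[6] = 7, a[7] = 6.
The sequence repeats with period 6.
So a[70] = a[0 + ((70-0) mod 6)] = a[4] = 12.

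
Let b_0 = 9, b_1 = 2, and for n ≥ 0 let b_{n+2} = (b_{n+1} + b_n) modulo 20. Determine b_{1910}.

We have b_0 = 9,  b_1 = 2,  b_2 = 11,  b_3 = 13,  b_4 = 4,  b_5 = 17,  b_6 = 1,  b_7 = 18,  b_8 = 19,  b_9 = 17,  b_{10} = 16,  b_{11} = 13,  b_{12} = 9,  b_{13} = 2.
The sequence repeats with period 12.
(1910 - 0) mod 12 = 2, so b_{1910} = b_2 = 11.

11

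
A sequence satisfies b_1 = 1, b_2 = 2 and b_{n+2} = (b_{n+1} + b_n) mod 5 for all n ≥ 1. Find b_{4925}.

b_1 = 1,  b_2 = 2,  b_3 = 3,  b_4 = 0,  b_5 = 3,  b_6 = 3,  b_7 = 1,  b_8 = 4,  b_9 = 0,  b_{10} = 4,  b_{11} = 4,  b_{12} = 3,  b_{13} = 2,  b_{14} = 0,  b_{15} = 2,  b_{16} = 2,  b_{17} = 4,  b_{18} = 1,  b_{19} = 0,  b_{20} = 1,  b_{21} = 1,  b_{22} = 2.
The sequence repeats with period 20.
So b_{4925} = b_{1 + ((4925-1) mod 20)} = b_5 = 3.

3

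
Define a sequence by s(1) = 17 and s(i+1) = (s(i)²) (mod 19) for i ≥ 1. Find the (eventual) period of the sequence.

6

Computing terms: s(1) = 17; s(2) = 4; s(3) = 16; s(4) = 9; s(5) = 5; s(6) = 6; s(7) = 17.
The sequence repeats with period 6.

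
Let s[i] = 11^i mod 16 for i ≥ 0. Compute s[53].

11

Computing terms: s[0] = 1,  s[1] = 11,  s[2] = 9,  s[3] = 3,  s[4] = 1.
The sequence repeats with period 4.
(53 - 0) mod 4 = 1, so s[53] = s[1] = 11.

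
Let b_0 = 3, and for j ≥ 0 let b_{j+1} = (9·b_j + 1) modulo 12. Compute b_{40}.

7

Computing terms: b_0 = 3; b_1 = 4; b_2 = 1; b_3 = 10; b_4 = 7; b_5 = 4.
Since b_5 = b_1 = 4, the sequence is eventually periodic: after a pre-period of length 1 it cycles with period 4.
For j ≥ 1, b_j depends only on (j - 1) mod 4. (40 - 1) mod 4 = 3, so b_{40} = b_4 = 7.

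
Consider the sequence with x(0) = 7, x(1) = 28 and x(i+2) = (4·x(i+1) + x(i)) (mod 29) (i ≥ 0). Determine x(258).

2

x(0) = 7; x(1) = 28; x(2) = 3; x(3) = 11; x(4) = 18; x(5) = 25; x(6) = 2; x(7) = 4; x(8) = 18; x(9) = 18; x(10) = 3; x(11) = 1; x(12) = 7; x(13) = 0; x(14) = 7; x(15) = 28.
The sequence repeats with period 14.
(258 - 0) mod 14 = 6, so x(258) = x(6) = 2.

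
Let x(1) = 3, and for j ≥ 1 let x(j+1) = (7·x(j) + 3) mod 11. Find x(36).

7

Computing terms: x(1) = 3, x(2) = 2, x(3) = 6, x(4) = 1, x(5) = 10, x(6) = 7, x(7) = 8, x(8) = 4, x(9) = 9, x(10) = 0, x(11) = 3.
The sequence repeats with period 10.
(36 - 1) mod 10 = 5, so x(36) = x(6) = 7.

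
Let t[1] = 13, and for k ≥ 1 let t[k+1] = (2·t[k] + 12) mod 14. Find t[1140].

We have t[1] = 13,  t[2] = 10,  t[3] = 4,  t[4] = 6,  t[5] = 10.
Since t[5] = t[2] = 10, the sequence is eventually periodic: after a pre-period of length 1 it cycles with period 3.
For k ≥ 2, t[k] depends only on (k - 2) mod 3. (1140 - 2) mod 3 = 1, so t[1140] = t[3] = 4.

4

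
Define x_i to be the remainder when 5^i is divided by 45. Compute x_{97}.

We have x_1 = 5, x_2 = 25, x_3 = 35, x_4 = 40, x_5 = 20, x_6 = 10, x_7 = 5.
The sequence repeats with period 6.
So x_{97} = x_{1 + ((97-1) mod 6)} = x_1 = 5.

5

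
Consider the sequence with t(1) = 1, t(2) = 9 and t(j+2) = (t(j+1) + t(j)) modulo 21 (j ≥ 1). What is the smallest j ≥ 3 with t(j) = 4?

11

t(1) = 1; t(2) = 9; t(3) = 10; t(4) = 19; t(5) = 8; t(6) = 6; t(7) = 14; t(8) = 20; t(9) = 13; t(10) = 12; t(11) = 4; t(12) = 16; t(13) = 20; t(14) = 15; t(15) = 14; t(16) = 8; t(17) = 1; t(18) = 9.
The sequence repeats with period 16.
The value 4 first appears (with j ≥ 3) at t(11).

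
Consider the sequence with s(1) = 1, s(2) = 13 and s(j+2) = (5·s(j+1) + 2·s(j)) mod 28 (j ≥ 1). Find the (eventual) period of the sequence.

48

Listing terms: s(1) = 1, s(2) = 13, s(3) = 11, s(4) = 25, s(5) = 7, s(6) = 1, s(7) = 19, s(8) = 13, s(9) = 19, s(10) = 9, s(11) = 27, s(12) = 13, s(13) = 7, s(14) = 5, s(15) = 11, s(16) = 9, s(17) = 11, s(18) = 17, s(19) = 23, s(20) = 9, s(21) = 7, s(22) = 25, s(23) = 27, s(24) = 17, s(25) = 27, s(26) = 1, s(27) = 3, s(28) = 17, s(29) = 7, s(30) = 13, s(31) = 23, s(32) = 1, s(33) = 23, s(34) = 5, s(35) = 15, s(36) = 1, s(37) = 7, s(38) = 9, s(39) = 3, s(40) = 5, s(41) = 3, s(42) = 25, s(43) = 19, s(44) = 5, s(45) = 7, s(46) = 17, s(47) = 15, s(48) = 25, s(49) = 15, s(50) = 13, s(51) = 11.
Since (s(50), s(51)) = (s(2), s(3)) = (13, 11) (two consecutive terms determine the rest), the sequence is eventually periodic: after a pre-period of length 1 it cycles with period 48.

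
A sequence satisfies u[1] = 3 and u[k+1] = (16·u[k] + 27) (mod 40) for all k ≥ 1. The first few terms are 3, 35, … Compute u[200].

u[1] = 3, u[2] = 35, u[3] = 27, u[4] = 19, u[5] = 11, u[6] = 3.
Since u[6] = u[1] = 3, the sequence is periodic with period 5.
(200 - 1) mod 5 = 4, so u[200] = u[5] = 11.

11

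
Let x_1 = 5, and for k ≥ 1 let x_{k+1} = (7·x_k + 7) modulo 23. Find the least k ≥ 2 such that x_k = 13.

20

x_1 = 5, x_2 = 19, x_3 = 2, x_4 = 21, x_5 = 16, x_6 = 4, x_7 = 12, x_8 = 22, x_9 = 0, x_{10} = 7, x_{11} = 10, x_{12} = 8, x_{13} = 17, x_{14} = 11, x_{15} = 15, x_{16} = 20, x_{17} = 9, x_{18} = 1, x_{19} = 14, x_{20} = 13, x_{21} = 6, x_{22} = 3, x_{23} = 5.
Since x_{23} = x_1 = 5, the sequence is periodic with period 22.
The value 13 first appears (with k ≥ 2) at x_{20}.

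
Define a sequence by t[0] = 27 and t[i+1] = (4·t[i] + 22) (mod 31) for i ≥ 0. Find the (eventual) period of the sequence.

We have t[0] = 27,  t[1] = 6,  t[2] = 15,  t[3] = 20,  t[4] = 9,  t[5] = 27.
Since t[5] = t[0] = 27, the sequence is periodic with period 5.

5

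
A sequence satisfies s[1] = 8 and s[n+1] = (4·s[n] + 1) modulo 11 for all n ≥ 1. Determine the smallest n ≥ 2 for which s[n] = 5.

4

Listing terms: s[1] = 8; s[2] = 0; s[3] = 1; s[4] = 5; s[5] = 10; s[6] = 8.
The sequence repeats with period 5.
The value 5 first appears (with n ≥ 2) at s[4].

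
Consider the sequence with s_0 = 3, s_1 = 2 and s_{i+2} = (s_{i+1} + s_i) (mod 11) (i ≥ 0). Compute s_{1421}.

Listing terms: s_0 = 3, s_1 = 2, s_2 = 5, s_3 = 7, s_4 = 1, s_5 = 8, s_6 = 9, s_7 = 6, s_8 = 4, s_9 = 10, s_{10} = 3, s_{11} = 2.
The sequence repeats with period 10.
So s_{1421} = s_{0 + ((1421-0) mod 10)} = s_1 = 2.

2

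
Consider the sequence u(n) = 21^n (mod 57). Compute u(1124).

9

u(1) = 21; u(2) = 42; u(3) = 27; u(4) = 54; u(5) = 51; u(6) = 45; u(7) = 33; u(8) = 9; u(9) = 18; u(10) = 36; u(11) = 15; u(12) = 30; u(13) = 3; u(14) = 6; u(15) = 12; u(16) = 24; u(17) = 48; u(18) = 39; u(19) = 21.
The sequence repeats with period 18.
So u(1124) = u(1 + ((1124-1) mod 18)) = u(8) = 9.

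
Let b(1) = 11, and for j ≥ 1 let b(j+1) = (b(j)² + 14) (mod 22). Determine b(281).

Listing terms: b(1) = 11; b(2) = 3; b(3) = 1; b(4) = 15; b(5) = 19; b(6) = 1.
Since b(6) = b(3) = 1, the sequence is eventually periodic: after a pre-period of length 2 it cycles with period 3.
For j ≥ 3, b(j) depends only on (j - 3) mod 3. (281 - 3) mod 3 = 2, so b(281) = b(5) = 19.

19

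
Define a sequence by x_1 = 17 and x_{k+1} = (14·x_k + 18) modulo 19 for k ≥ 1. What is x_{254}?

We have x_1 = 17; x_2 = 9; x_3 = 11; x_4 = 1; x_5 = 13; x_6 = 10; x_7 = 6; x_8 = 7; x_9 = 2; x_{10} = 8; x_{11} = 16; x_{12} = 14; x_{13} = 5; x_{14} = 12; x_{15} = 15; x_{16} = 0; x_{17} = 18; x_{18} = 4; x_{19} = 17.
The sequence repeats with period 18.
So x_{254} = x_{1 + ((254-1) mod 18)} = x_2 = 9.

9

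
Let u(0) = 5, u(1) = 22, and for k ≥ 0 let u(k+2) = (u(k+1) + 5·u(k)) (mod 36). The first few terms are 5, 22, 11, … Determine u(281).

u(0) = 5,  u(1) = 22,  u(2) = 11,  u(3) = 13,  u(4) = 32,  u(5) = 25,  u(6) = 5,  u(7) = 22.
The sequence repeats with period 6.
(281 - 0) mod 6 = 5, so u(281) = u(5) = 25.

25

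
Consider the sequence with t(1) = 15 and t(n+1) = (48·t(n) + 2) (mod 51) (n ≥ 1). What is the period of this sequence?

16

We have t(1) = 15; t(2) = 8; t(3) = 29; t(4) = 17; t(5) = 2; t(6) = 47; t(7) = 14; t(8) = 11; t(9) = 20; t(10) = 44; t(11) = 23; t(12) = 35; t(13) = 50; t(14) = 5; t(15) = 38; t(16) = 41; t(17) = 32; t(18) = 8.
Since t(18) = t(2) = 8, the sequence is eventually periodic: after a pre-period of length 1 it cycles with period 16.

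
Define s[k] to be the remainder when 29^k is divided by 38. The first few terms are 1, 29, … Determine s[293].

We have s[0] = 1; s[1] = 29; s[2] = 5; s[3] = 31; s[4] = 25; s[5] = 3; s[6] = 11; s[7] = 15; s[8] = 17; s[9] = 37; s[10] = 9; s[11] = 33; s[12] = 7; s[13] = 13; s[14] = 35; s[15] = 27; s[16] = 23; s[17] = 21; s[18] = 1.
Since s[18] = s[0] = 1, the sequence is periodic with period 18.
So s[293] = s[0 + ((293-0) mod 18)] = s[5] = 3.

3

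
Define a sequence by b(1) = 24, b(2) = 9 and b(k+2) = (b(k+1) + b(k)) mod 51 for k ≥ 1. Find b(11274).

15

We have b(1) = 24,  b(2) = 9,  b(3) = 33,  b(4) = 42,  b(5) = 24,  b(6) = 15,  b(7) = 39,  b(8) = 3,  b(9) = 42,  b(10) = 45,  b(11) = 36,  b(12) = 30,  b(13) = 15,  b(14) = 45,  b(15) = 9,  b(16) = 3,  b(17) = 12,  b(18) = 15,  b(19) = 27,  b(20) = 42,  b(21) = 18,  b(22) = 9,  b(23) = 27,  b(24) = 36,  b(25) = 12,  b(26) = 48,  b(27) = 9,  b(28) = 6,  b(29) = 15,  b(30) = 21,  b(31) = 36,  b(32) = 6,  b(33) = 42,  b(34) = 48,  b(35) = 39,  b(36) = 36,  b(37) = 24,  b(38) = 9.
The sequence repeats with period 36.
(11274 - 1) mod 36 = 5, so b(11274) = b(6) = 15.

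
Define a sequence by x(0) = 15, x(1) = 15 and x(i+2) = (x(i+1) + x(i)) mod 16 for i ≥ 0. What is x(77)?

Computing terms: x(0) = 15, x(1) = 15, x(2) = 14, x(3) = 13, x(4) = 11, x(5) = 8, x(6) = 3, x(7) = 11, x(8) = 14, x(9) = 9, x(10) = 7, x(11) = 0, x(12) = 7, x(13) = 7, x(14) = 14, x(15) = 5, x(16) = 3, x(17) = 8, x(18) = 11, x(19) = 3, x(20) = 14, x(21) = 1, x(22) = 15, x(23) = 0, x(24) = 15, x(25) = 15.
The sequence repeats with period 24.
(77 - 0) mod 24 = 5, so x(77) = x(5) = 8.

8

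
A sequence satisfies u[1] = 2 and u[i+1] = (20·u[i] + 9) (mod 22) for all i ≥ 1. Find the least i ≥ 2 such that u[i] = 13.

6

u[1] = 2; u[2] = 5; u[3] = 21; u[4] = 11; u[5] = 9; u[6] = 13; u[7] = 5.
Since u[7] = u[2] = 5, the sequence is eventually periodic: after a pre-period of length 1 it cycles with period 5.
The value 13 first appears (with i ≥ 2) at u[6].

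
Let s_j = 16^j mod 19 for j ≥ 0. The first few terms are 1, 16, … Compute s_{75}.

11

Computing terms: s_0 = 1,  s_1 = 16,  s_2 = 9,  s_3 = 11,  s_4 = 5,  s_5 = 4,  s_6 = 7,  s_7 = 17,  s_8 = 6,  s_9 = 1.
The sequence repeats with period 9.
(75 - 0) mod 9 = 3, so s_{75} = s_3 = 11.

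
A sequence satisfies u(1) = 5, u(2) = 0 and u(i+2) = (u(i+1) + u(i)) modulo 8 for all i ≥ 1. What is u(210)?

u(1) = 5, u(2) = 0, u(3) = 5, u(4) = 5, u(5) = 2, u(6) = 7, u(7) = 1, u(8) = 0, u(9) = 1, u(10) = 1, u(11) = 2, u(12) = 3, u(13) = 5, u(14) = 0.
Since (u(13), u(14)) = (u(1), u(2)) = (5, 0) (two consecutive terms determine the rest), the sequence is periodic with period 12.
So u(210) = u(1 + ((210-1) mod 12)) = u(6) = 7.

7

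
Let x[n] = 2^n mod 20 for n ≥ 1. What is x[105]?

We have x[1] = 2; x[2] = 4; x[3] = 8; x[4] = 16; x[5] = 12; x[6] = 4.
Since x[6] = x[2] = 4, the sequence is eventually periodic: after a pre-period of length 1 it cycles with period 4.
For n ≥ 2, x[n] depends only on (n - 2) mod 4. (105 - 2) mod 4 = 3, so x[105] = x[5] = 12.

12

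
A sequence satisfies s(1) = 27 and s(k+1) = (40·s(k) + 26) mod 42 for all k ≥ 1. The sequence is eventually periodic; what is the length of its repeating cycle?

s(1) = 27; s(2) = 14; s(3) = 40; s(4) = 30; s(5) = 8; s(6) = 10; s(7) = 6; s(8) = 14.
Since s(8) = s(2) = 14, the sequence is eventually periodic: after a pre-period of length 1 it cycles with period 6.

6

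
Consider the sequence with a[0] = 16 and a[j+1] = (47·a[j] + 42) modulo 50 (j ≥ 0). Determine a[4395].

We have a[0] = 16, a[1] = 44, a[2] = 10, a[3] = 12, a[4] = 6, a[5] = 24, a[6] = 20, a[7] = 32, a[8] = 46, a[9] = 4, a[10] = 30, a[11] = 2, a[12] = 36, a[13] = 34, a[14] = 40, a[15] = 22, a[16] = 26, a[17] = 14, a[18] = 0, a[19] = 42, a[20] = 16.
Since a[20] = a[0] = 16, the sequence is periodic with period 20.
(4395 - 0) mod 20 = 15, so a[4395] = a[15] = 22.

22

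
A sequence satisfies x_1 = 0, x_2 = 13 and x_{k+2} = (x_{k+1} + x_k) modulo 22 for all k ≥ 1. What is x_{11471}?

We have x_1 = 0, x_2 = 13, x_3 = 13, x_4 = 4, x_5 = 17, x_6 = 21, x_7 = 16, x_8 = 15, x_9 = 9, x_{10} = 2, x_{11} = 11, x_{12} = 13, x_{13} = 2, x_{14} = 15, x_{15} = 17, x_{16} = 10, x_{17} = 5, x_{18} = 15, x_{19} = 20, x_{20} = 13, x_{21} = 11, x_{22} = 2, x_{23} = 13, x_{24} = 15, x_{25} = 6, x_{26} = 21, x_{27} = 5, x_{28} = 4, x_{29} = 9, x_{30} = 13, x_{31} = 0, x_{32} = 13.
The sequence repeats with period 30.
(11471 - 1) mod 30 = 10, so x_{11471} = x_{11} = 11.

11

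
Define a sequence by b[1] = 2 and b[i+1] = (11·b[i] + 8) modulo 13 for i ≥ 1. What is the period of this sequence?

12

Computing terms: b[1] = 2, b[2] = 4, b[3] = 0, b[4] = 8, b[5] = 5, b[6] = 11, b[7] = 12, b[8] = 10, b[9] = 1, b[10] = 6, b[11] = 9, b[12] = 3, b[13] = 2.
Since b[13] = b[1] = 2, the sequence is periodic with period 12.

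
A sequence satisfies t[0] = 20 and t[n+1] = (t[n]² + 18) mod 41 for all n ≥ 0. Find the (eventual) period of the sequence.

7

Computing terms: t[0] = 20; t[1] = 8; t[2] = 0; t[3] = 18; t[4] = 14; t[5] = 9; t[6] = 17; t[7] = 20.
The sequence repeats with period 7.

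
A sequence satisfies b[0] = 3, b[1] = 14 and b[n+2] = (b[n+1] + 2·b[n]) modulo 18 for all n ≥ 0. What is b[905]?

b[0] = 3, b[1] = 14, b[2] = 2, b[3] = 12, b[4] = 16, b[5] = 4, b[6] = 0, b[7] = 8, b[8] = 8, b[9] = 6, b[10] = 4, b[11] = 16, b[12] = 6, b[13] = 2, b[14] = 14, b[15] = 0, b[16] = 10, b[17] = 10, b[18] = 12, b[19] = 14, b[20] = 2.
Since (b[19], b[20]) = (b[1], b[2]) = (14, 2) (two consecutive terms determine the rest), the sequence is eventually periodic: after a pre-period of length 1 it cycles with period 18.
For n ≥ 1, b[n] depends only on (n - 1) mod 18. (905 - 1) mod 18 = 4, so b[905] = b[5] = 4.

4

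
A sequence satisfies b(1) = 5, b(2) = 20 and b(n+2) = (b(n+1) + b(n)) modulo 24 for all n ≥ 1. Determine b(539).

We have b(1) = 5; b(2) = 20; b(3) = 1; b(4) = 21; b(5) = 22; b(6) = 19; b(7) = 17; b(8) = 12; b(9) = 5; b(10) = 17; b(11) = 22; b(12) = 15; b(13) = 13; b(14) = 4; b(15) = 17; b(16) = 21; b(17) = 14; b(18) = 11; b(19) = 1; b(20) = 12; b(21) = 13; b(22) = 1; b(23) = 14; b(24) = 15; b(25) = 5; b(26) = 20.
The sequence repeats with period 24.
(539 - 1) mod 24 = 10, so b(539) = b(11) = 22.

22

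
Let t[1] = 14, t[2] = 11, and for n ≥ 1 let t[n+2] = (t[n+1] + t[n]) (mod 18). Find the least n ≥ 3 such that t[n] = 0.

t[1] = 14, t[2] = 11, t[3] = 7, t[4] = 0, t[5] = 7, t[6] = 7, t[7] = 14, t[8] = 3, t[9] = 17, t[10] = 2, t[11] = 1, t[12] = 3, t[13] = 4, t[14] = 7, t[15] = 11, t[16] = 0, t[17] = 11, t[18] = 11, t[19] = 4, t[20] = 15, t[21] = 1, t[22] = 16, t[23] = 17, t[24] = 15, t[25] = 14, t[26] = 11.
The sequence repeats with period 24.
The value 0 first appears (with n ≥ 3) at t[4].

4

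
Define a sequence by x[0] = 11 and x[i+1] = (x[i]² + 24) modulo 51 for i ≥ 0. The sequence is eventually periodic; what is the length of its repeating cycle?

3

Listing terms: x[0] = 11, x[1] = 43, x[2] = 37, x[3] = 16, x[4] = 25, x[5] = 37.
Since x[5] = x[2] = 37, the sequence is eventually periodic: after a pre-period of length 2 it cycles with period 3.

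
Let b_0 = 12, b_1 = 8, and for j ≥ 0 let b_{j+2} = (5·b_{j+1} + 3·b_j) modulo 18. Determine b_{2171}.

14

Listing terms: b_0 = 12, b_1 = 8, b_2 = 4, b_3 = 8, b_4 = 16, b_5 = 14, b_6 = 10, b_7 = 2, b_8 = 4, b_9 = 8.
Since (b_8, b_9) = (b_2, b_3) = (4, 8) (two consecutive terms determine the rest), the sequence is eventually periodic: after a pre-period of length 2 it cycles with period 6.
For j ≥ 2, b_j depends only on (j - 2) mod 6. (2171 - 2) mod 6 = 3, so b_{2171} = b_5 = 14.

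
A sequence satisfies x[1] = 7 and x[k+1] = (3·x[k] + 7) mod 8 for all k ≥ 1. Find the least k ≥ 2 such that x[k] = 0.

Computing terms: x[1] = 7,  x[2] = 4,  x[3] = 3,  x[4] = 0,  x[5] = 7.
Since x[5] = x[1] = 7, the sequence is periodic with period 4.
The value 0 first appears (with k ≥ 2) at x[4].

4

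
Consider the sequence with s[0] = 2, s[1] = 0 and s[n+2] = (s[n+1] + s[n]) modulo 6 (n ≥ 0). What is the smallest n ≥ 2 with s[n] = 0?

5

Computing terms: s[0] = 2,  s[1] = 0,  s[2] = 2,  s[3] = 2,  s[4] = 4,  s[5] = 0,  s[6] = 4,  s[7] = 4,  s[8] = 2,  s[9] = 0.
Since (s[8], s[9]) = (s[0], s[1]) = (2, 0) (two consecutive terms determine the rest), the sequence is periodic with period 8.
The value 0 first appears (with n ≥ 2) at s[5].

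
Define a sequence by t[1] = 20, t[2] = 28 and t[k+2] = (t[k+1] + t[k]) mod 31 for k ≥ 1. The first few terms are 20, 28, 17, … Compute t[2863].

15

Computing terms: t[1] = 20,  t[2] = 28,  t[3] = 17,  t[4] = 14,  t[5] = 0,  t[6] = 14,  t[7] = 14,  t[8] = 28,  t[9] = 11,  t[10] = 8,  t[11] = 19,  t[12] = 27,  t[13] = 15,  t[14] = 11,  t[15] = 26,  t[16] = 6,  t[17] = 1,  t[18] = 7,  t[19] = 8,  t[20] = 15,  t[21] = 23,  t[22] = 7,  t[23] = 30,  t[24] = 6,  t[25] = 5,  t[26] = 11,  t[27] = 16,  t[28] = 27,  t[29] = 12,  t[30] = 8,  t[31] = 20,  t[32] = 28.
Since (t[31], t[32]) = (t[1], t[2]) = (20, 28) (two consecutive terms determine the rest), the sequence is periodic with period 30.
So t[2863] = t[1 + ((2863-1) mod 30)] = t[13] = 15.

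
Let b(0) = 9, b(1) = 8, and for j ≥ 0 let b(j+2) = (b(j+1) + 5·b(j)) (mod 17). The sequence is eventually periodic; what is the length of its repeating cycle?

16

Computing terms: b(0) = 9; b(1) = 8; b(2) = 2; b(3) = 8; b(4) = 1; b(5) = 7; b(6) = 12; b(7) = 13; b(8) = 5; b(9) = 2; b(10) = 10; b(11) = 3; b(12) = 2; b(13) = 0; b(14) = 10; b(15) = 10; b(16) = 9; b(17) = 8.
Since (b(16), b(17)) = (b(0), b(1)) = (9, 8) (two consecutive terms determine the rest), the sequence is periodic with period 16.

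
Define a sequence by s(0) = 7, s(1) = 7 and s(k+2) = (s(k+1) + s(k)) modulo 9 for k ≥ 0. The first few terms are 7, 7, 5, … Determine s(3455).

We have s(0) = 7, s(1) = 7, s(2) = 5, s(3) = 3, s(4) = 8, s(5) = 2, s(6) = 1, s(7) = 3, s(8) = 4, s(9) = 7, s(10) = 2, s(11) = 0, s(12) = 2, s(13) = 2, s(14) = 4, s(15) = 6, s(16) = 1, s(17) = 7, s(18) = 8, s(19) = 6, s(20) = 5, s(21) = 2, s(22) = 7, s(23) = 0, s(24) = 7, s(25) = 7.
The sequence repeats with period 24.
(3455 - 0) mod 24 = 23, so s(3455) = s(23) = 0.

0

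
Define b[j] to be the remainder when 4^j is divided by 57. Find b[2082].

We have b[0] = 1; b[1] = 4; b[2] = 16; b[3] = 7; b[4] = 28; b[5] = 55; b[6] = 49; b[7] = 25; b[8] = 43; b[9] = 1.
The sequence repeats with period 9.
So b[2082] = b[0 + ((2082-0) mod 9)] = b[3] = 7.

7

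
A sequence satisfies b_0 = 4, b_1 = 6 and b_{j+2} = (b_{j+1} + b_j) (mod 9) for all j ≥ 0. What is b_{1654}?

Listing terms: b_0 = 4,  b_1 = 6,  b_2 = 1,  b_3 = 7,  b_4 = 8,  b_5 = 6,  b_6 = 5,  b_7 = 2,  b_8 = 7,  b_9 = 0,  b_{10} = 7,  b_{11} = 7,  b_{12} = 5,  b_{13} = 3,  b_{14} = 8,  b_{15} = 2,  b_{16} = 1,  b_{17} = 3,  b_{18} = 4,  b_{19} = 7,  b_{20} = 2,  b_{21} = 0,  b_{22} = 2,  b_{23} = 2,  b_{24} = 4,  b_{25} = 6.
Since (b_{24}, b_{25}) = (b_0, b_1) = (4, 6) (two consecutive terms determine the rest), the sequence is periodic with period 24.
(1654 - 0) mod 24 = 22, so b_{1654} = b_{22} = 2.

2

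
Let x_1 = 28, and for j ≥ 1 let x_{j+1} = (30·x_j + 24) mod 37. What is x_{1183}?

31

Computing terms: x_1 = 28; x_2 = 13; x_3 = 7; x_4 = 12; x_5 = 14; x_6 = 0; x_7 = 24; x_8 = 4; x_9 = 33; x_{10} = 15; x_{11} = 30; x_{12} = 36; x_{13} = 31; x_{14} = 29; x_{15} = 6; x_{16} = 19; x_{17} = 2; x_{18} = 10; x_{19} = 28.
The sequence repeats with period 18.
(1183 - 1) mod 18 = 12, so x_{1183} = x_{13} = 31.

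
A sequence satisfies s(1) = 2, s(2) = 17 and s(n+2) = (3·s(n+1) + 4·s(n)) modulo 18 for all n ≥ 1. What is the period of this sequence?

We have s(1) = 2; s(2) = 17; s(3) = 5; s(4) = 11; s(5) = 17; s(6) = 5.
Since (s(5), s(6)) = (s(2), s(3)) = (17, 5) (two consecutive terms determine the rest), the sequence is eventually periodic: after a pre-period of length 1 it cycles with period 3.

3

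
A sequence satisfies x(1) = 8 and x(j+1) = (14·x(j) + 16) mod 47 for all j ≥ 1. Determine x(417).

x(1) = 8,  x(2) = 34,  x(3) = 22,  x(4) = 42,  x(5) = 40,  x(6) = 12,  x(7) = 43,  x(8) = 7,  x(9) = 20,  x(10) = 14,  x(11) = 24,  x(12) = 23,  x(13) = 9,  x(14) = 1,  x(15) = 30,  x(16) = 13,  x(17) = 10,  x(18) = 15,  x(19) = 38,  x(20) = 31,  x(21) = 27,  x(22) = 18,  x(23) = 33,  x(24) = 8.
The sequence repeats with period 23.
So x(417) = x(1 + ((417-1) mod 23)) = x(3) = 22.

22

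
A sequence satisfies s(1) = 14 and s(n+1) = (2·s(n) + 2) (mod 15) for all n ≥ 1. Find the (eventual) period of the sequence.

We have s(1) = 14,  s(2) = 0,  s(3) = 2,  s(4) = 6,  s(5) = 14.
The sequence repeats with period 4.

4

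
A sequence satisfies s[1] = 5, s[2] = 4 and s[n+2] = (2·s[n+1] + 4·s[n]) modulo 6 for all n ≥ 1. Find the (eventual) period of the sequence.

Computing terms: s[1] = 5; s[2] = 4; s[3] = 4; s[4] = 0; s[5] = 4; s[6] = 2; s[7] = 2; s[8] = 0; s[9] = 2; s[10] = 4; s[11] = 4.
Since (s[10], s[11]) = (s[2], s[3]) = (4, 4) (two consecutive terms determine the rest), the sequence is eventually periodic: after a pre-period of length 1 it cycles with period 8.

8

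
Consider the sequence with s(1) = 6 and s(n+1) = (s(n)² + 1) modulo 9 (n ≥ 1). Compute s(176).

8

Computing terms: s(1) = 6, s(2) = 1, s(3) = 2, s(4) = 5, s(5) = 8, s(6) = 2.
Since s(6) = s(3) = 2, the sequence is eventually periodic: after a pre-period of length 2 it cycles with period 3.
For n ≥ 3, s(n) depends only on (n - 3) mod 3. (176 - 3) mod 3 = 2, so s(176) = s(5) = 8.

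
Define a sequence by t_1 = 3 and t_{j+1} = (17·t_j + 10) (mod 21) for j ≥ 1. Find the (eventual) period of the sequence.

We have t_1 = 3,  t_2 = 19,  t_3 = 18,  t_4 = 1,  t_5 = 6,  t_6 = 7,  t_7 = 3.
The sequence repeats with period 6.

6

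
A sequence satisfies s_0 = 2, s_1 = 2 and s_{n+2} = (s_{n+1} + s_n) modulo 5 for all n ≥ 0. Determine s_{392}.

We have s_0 = 2,  s_1 = 2,  s_2 = 4,  s_3 = 1,  s_4 = 0,  s_5 = 1,  s_6 = 1,  s_7 = 2,  s_8 = 3,  s_9 = 0,  s_{10} = 3,  s_{11} = 3,  s_{12} = 1,  s_{13} = 4,  s_{14} = 0,  s_{15} = 4,  s_{16} = 4,  s_{17} = 3,  s_{18} = 2,  s_{19} = 0,  s_{20} = 2,  s_{21} = 2.
Since (s_{20}, s_{21}) = (s_0, s_1) = (2, 2) (two consecutive terms determine the rest), the sequence is periodic with period 20.
So s_{392} = s_{0 + ((392-0) mod 20)} = s_{12} = 1.

1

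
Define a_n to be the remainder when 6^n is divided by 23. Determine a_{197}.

4

We have a_1 = 6; a_2 = 13; a_3 = 9; a_4 = 8; a_5 = 2; a_6 = 12; a_7 = 3; a_8 = 18; a_9 = 16; a_{10} = 4; a_{11} = 1; a_{12} = 6.
Since a_{12} = a_1 = 6, the sequence is periodic with period 11.
(197 - 1) mod 11 = 9, so a_{197} = a_{10} = 4.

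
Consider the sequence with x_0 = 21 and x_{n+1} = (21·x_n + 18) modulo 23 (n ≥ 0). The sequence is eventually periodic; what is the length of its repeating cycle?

22

Listing terms: x_0 = 21,  x_1 = 22,  x_2 = 20,  x_3 = 1,  x_4 = 16,  x_5 = 9,  x_6 = 0,  x_7 = 18,  x_8 = 5,  x_9 = 8,  x_{10} = 2,  x_{11} = 14,  x_{12} = 13,  x_{13} = 15,  x_{14} = 11,  x_{15} = 19,  x_{16} = 3,  x_{17} = 12,  x_{18} = 17,  x_{19} = 7,  x_{20} = 4,  x_{21} = 10,  x_{22} = 21.
Since x_{22} = x_0 = 21, the sequence is periodic with period 22.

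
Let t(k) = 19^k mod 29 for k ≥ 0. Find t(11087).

26

We have t(0) = 1, t(1) = 19, t(2) = 13, t(3) = 15, t(4) = 24, t(5) = 21, t(6) = 22, t(7) = 12, t(8) = 25, t(9) = 11, t(10) = 6, t(11) = 27, t(12) = 20, t(13) = 3, t(14) = 28, t(15) = 10, t(16) = 16, t(17) = 14, t(18) = 5, t(19) = 8, t(20) = 7, t(21) = 17, t(22) = 4, t(23) = 18, t(24) = 23, t(25) = 2, t(26) = 9, t(27) = 26, t(28) = 1.
The sequence repeats with period 28.
(11087 - 0) mod 28 = 27, so t(11087) = t(27) = 26.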